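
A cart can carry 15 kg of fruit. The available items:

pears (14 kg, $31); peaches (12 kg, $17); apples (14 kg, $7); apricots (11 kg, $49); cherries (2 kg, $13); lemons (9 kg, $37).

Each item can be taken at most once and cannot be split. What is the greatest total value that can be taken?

Check high-value combinations within 15 kg:
- apricots+cherries: weight 11+2=13, value 49+13=62
- cherries+lemons: weight 2+9=11, value 13+37=50
- apricots: weight 11, value 49
- lemons: weight 9, value 37
Best: $62.

$62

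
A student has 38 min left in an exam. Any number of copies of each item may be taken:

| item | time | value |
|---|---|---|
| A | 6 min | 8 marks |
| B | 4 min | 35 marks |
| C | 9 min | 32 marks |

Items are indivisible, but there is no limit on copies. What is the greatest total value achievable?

315 marks

Best value-per-unit is B at 35/4, and filling with it alone uses time 9×4=36. No mix of the others beats 9×35 = 315.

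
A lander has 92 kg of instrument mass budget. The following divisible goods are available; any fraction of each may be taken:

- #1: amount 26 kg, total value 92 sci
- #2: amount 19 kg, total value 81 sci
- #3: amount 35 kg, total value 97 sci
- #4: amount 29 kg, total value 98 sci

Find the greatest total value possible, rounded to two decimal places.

Take in order of value per unit:
- #2 (81/19 per unit): all 19 → value 81, running total 81.00
- #1 (92/26 per unit): all 26 → value 92, running total 173.00
- #4 (98/29 per unit): all 29 → value 98, running total 271.00
- #3 (97/35 per unit): 18 of 35 → value 18×97/35 = 49.8857, running total 320.89
Total 320.89.

320.89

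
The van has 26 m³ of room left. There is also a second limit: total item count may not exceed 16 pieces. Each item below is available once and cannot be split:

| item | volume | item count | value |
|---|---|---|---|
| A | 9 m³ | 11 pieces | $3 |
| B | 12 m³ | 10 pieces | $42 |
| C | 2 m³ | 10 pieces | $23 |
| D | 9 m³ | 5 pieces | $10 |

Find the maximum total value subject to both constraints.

$52

Feasible sets respecting both limits:
- B+D: volume 21, item count 15, value 52
- B: volume 12, item count 10, value 42
- C+D: volume 11, item count 15, value 33
- C: volume 2, item count 10, value 23
Best: $52.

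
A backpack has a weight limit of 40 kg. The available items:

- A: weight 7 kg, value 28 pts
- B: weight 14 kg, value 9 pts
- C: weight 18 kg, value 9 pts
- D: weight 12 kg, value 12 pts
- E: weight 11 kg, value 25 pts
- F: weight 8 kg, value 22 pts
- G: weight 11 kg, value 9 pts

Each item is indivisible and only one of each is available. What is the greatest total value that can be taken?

87 pts

Check high-value combinations within 40 kg:
- A+D+E+F: weight 7+12+11+8=38, value 28+12+25+22=87
- A+E+F+G: weight 7+11+8+11=37, value 28+25+22+9=84
- A+B+E+F: weight 7+14+11+8=40, value 28+9+25+22=84
Best: 87 pts.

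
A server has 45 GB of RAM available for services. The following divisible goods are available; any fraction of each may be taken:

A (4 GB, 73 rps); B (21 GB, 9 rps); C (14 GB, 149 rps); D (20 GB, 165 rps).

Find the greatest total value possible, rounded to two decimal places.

390.00

Take in order of value per unit:
- A (73/4 per unit): all 4 → value 73, running total 73.00
- C (149/14 per unit): all 14 → value 149, running total 222.00
- D (165/20 per unit): all 20 → value 165, running total 387.00
- B (9/21 per unit): 7 of 21 → value 7×9/21 = 3.0000, running total 390.00
Total 390.00.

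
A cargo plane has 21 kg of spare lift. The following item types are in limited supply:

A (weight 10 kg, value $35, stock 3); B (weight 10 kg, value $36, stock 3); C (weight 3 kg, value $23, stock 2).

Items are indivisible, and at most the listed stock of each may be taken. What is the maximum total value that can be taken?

$82

Top feasible selections:
- 1×B + 2×C: weight 16, value 82
- 1×A + 2×C: weight 16, value 81
- 2×B: weight 20, value 72
- 1×A + 1×B: weight 20, value 71
Best: $82.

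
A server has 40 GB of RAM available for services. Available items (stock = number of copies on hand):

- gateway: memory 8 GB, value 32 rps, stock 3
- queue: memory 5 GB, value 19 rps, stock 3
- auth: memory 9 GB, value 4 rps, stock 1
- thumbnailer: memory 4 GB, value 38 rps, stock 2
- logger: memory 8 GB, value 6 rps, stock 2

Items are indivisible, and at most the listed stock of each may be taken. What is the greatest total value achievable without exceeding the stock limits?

Best selections within memory 40 and stock limits:
- 2×gateway + 3×queue + 2×thumbnailer: memory 39, value 197
- 3×gateway + 1×queue + 2×thumbnailer: memory 37, value 191
- 2×gateway + 2×queue + 2×thumbnailer: memory 34, value 178
- 3×gateway + 2×thumbnailer + 1×logger: memory 40, value 178
Best: 197 rps.

197 rps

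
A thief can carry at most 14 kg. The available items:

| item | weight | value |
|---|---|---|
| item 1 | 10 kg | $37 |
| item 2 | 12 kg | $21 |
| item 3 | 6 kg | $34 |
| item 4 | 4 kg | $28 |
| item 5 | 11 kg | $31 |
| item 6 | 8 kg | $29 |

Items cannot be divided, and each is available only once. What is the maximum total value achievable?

Check high-value combinations within 14 kg:
- item 1+item 4: weight 10+4=14, value 37+28=65
- item 3+item 6: weight 6+8=14, value 34+29=63
- item 3+item 4: weight 6+4=10, value 34+28=62
- item 4+item 6: weight 4+8=12, value 28+29=57
- item 1: weight 10, value 37
Best: $65.

$65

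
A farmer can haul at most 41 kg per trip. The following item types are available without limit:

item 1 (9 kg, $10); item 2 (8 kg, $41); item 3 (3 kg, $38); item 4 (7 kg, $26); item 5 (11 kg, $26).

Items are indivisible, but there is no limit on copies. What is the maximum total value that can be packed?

Best value-per-unit is item 3 at 38/3, and filling with it alone uses weight 13×3=39. No mix of the others beats 13×38 = 494.

$494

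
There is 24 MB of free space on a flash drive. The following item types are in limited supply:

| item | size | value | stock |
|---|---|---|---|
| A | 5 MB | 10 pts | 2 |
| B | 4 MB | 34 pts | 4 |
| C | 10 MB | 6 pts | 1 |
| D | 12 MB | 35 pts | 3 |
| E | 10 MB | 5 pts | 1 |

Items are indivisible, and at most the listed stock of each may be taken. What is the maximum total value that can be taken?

Top feasible selections:
- 1×A + 4×B: size 21, value 146
- 3×B + 1×D: size 24, value 137
Best: 146 pts.

146 pts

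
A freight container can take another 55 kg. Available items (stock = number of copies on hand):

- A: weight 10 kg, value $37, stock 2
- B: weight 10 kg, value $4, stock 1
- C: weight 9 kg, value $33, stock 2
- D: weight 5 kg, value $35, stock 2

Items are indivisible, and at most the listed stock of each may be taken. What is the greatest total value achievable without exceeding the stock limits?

$210

Best selections within weight 55 and stock limits:
- 2×A + 2×C + 2×D: weight 48, value 210
- 2×A + 1×B + 1×C + 2×D: weight 49, value 181
- 2×A + 1×B + 2×C + 1×D: weight 53, value 179
- 2×A + 1×C + 2×D: weight 39, value 177
Best: $210.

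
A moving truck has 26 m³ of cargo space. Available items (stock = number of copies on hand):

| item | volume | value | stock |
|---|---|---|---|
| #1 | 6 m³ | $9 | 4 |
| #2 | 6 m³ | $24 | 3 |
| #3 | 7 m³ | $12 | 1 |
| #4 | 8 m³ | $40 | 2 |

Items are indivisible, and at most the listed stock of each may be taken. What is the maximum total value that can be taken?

$112

Top feasible selections:
- 3×#2 + 1×#4: volume 26, value 112
- 1×#2 + 2×#4: volume 22, value 104
- 1×#1 + 2×#2 + 1×#4: volume 26, value 97
- 1×#3 + 2×#4: volume 23, value 92
Best: $112.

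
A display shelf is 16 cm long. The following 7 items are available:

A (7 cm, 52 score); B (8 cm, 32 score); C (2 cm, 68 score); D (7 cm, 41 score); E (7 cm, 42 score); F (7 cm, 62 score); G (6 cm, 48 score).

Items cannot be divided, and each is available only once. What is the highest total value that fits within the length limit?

182 score

This is a 0/1 knapsack; check combinations near the capacity.
- A+C+F: length 7+2+7=16, value 52+68+62=182
- C+F+G: length 2+7+6=15, value 68+62+48=178
- C+E+F: length 2+7+7=16, value 68+42+62=172
- C+D+F: length 2+7+7=16, value 68+41+62=171
Best: 182 score.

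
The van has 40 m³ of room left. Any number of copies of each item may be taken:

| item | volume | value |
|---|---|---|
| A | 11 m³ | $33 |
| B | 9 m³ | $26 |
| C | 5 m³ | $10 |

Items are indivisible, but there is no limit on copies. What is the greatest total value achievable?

Best value-per-unit is A at 33/11; filling with it alone gives 3×33 = 99.
Optimal mix: 2×A + 2×B → volume 40, value 118.

$118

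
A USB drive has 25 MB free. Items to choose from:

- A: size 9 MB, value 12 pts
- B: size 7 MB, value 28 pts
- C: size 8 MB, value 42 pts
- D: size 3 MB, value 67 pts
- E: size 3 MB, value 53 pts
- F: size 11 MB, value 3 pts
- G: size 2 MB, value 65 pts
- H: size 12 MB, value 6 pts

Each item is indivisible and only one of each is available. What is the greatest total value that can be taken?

This is a 0/1 knapsack; check combinations near the capacity.
- B+C+D+E+G: size 7+8+3+3+2=23, value 28+42+67+53+65=255
- A+C+D+E+G: size 9+8+3+3+2=25, value 12+42+67+53+65=239
- C+D+E+G: size 8+3+3+2=16, value 42+67+53+65=227
Best: 255 pts.

255 pts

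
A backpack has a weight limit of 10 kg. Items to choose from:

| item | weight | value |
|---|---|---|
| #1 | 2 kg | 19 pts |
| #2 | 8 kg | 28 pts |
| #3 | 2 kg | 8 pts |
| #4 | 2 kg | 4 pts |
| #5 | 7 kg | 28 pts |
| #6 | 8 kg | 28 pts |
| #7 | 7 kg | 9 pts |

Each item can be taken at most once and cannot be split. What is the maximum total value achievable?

47 pts

Check high-value combinations within 10 kg:
- #1+#5: weight 2+7=9, value 19+28=47
- #1+#2: weight 2+8=10, value 19+28=47
- #1+#6: weight 2+8=10, value 19+28=47
- #3+#5: weight 2+7=9, value 8+28=36
- #2+#3: weight 8+2=10, value 28+8=36
Best: 47 pts.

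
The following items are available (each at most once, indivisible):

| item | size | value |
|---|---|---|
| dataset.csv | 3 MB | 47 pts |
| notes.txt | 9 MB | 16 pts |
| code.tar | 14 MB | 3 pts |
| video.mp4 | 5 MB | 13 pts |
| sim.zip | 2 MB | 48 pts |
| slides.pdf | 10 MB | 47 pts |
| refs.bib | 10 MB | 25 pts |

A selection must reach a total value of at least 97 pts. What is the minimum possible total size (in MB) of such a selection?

Subsets with value ≥ 97, sorted by total size:
- dataset.csv+video.mp4+sim.zip: size 10, value 108
- dataset.csv+notes.txt+sim.zip: size 14, value 111
- dataset.csv+sim.zip+slides.pdf: size 15, value 142
Minimum size: 10 MB.

10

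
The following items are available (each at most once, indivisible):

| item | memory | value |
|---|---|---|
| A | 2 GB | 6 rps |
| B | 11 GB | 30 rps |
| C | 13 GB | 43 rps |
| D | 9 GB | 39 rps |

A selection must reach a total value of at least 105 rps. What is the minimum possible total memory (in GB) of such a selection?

33

Subsets with value ≥ 105, sorted by total memory:
- B+C+D: memory 33, value 112
- A+B+C+D: memory 35, value 118
Minimum memory: 33 GB.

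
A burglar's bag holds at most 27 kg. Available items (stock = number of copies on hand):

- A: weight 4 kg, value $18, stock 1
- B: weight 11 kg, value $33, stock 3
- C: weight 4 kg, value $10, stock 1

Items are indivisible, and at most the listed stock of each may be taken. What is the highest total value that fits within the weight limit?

$84

Top feasible selections:
- 1×A + 2×B: weight 26, value 84
- 2×B + 1×C: weight 26, value 76
- 2×B: weight 22, value 66
- 1×A + 1×B + 1×C: weight 19, value 61
Best: $84.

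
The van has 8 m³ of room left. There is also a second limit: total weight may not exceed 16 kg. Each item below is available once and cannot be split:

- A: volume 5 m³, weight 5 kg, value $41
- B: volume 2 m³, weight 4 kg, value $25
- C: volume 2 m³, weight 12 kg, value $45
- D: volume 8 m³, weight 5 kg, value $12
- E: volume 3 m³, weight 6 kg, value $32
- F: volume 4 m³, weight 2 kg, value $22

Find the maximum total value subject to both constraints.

$73

Feasible sets respecting both limits:
- A+E: volume 8, weight 11, value 73
- B+C: volume 4, weight 16, value 70
- C+F: volume 6, weight 14, value 67
- A+B: volume 7, weight 9, value 66
Best: $73.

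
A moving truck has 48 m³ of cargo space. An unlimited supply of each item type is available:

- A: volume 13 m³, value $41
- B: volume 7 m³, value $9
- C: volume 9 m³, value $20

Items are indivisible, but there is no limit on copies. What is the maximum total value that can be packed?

Best value-per-unit is A at 41/13; filling with it alone gives 3×41 = 123.
Optimal mix: 3×A + 1×C → volume 48, value 143.

$143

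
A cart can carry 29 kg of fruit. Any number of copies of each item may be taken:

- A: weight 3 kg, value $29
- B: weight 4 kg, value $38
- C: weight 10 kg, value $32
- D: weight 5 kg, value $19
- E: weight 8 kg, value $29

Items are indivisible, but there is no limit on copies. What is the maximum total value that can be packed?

$279

Best value-per-unit is A at 29/3; filling with it alone gives 9×29 = 261.
Optimal mix: 7×A + 2×B → weight 29, value 279.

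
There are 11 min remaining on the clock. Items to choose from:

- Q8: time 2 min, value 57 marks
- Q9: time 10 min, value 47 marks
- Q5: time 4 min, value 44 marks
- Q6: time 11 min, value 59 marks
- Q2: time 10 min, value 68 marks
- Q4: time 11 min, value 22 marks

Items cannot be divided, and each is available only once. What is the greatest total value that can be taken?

101 marks

Check high-value combinations within 11 min:
- Q8+Q5: time 2+4=6, value 57+44=101
- Q2: time 10, value 68
- Q6: time 11, value 59
- Q8: time 2, value 57
- Q9: time 10, value 47
Best: 101 marks.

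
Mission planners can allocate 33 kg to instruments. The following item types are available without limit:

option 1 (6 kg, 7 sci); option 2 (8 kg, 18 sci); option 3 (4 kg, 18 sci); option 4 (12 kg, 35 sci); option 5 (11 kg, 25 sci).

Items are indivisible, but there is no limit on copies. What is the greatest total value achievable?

144 sci

Best value-per-unit is option 3 at 18/4, and filling with it alone uses mass 8×4=32. No mix of the others beats 8×18 = 144.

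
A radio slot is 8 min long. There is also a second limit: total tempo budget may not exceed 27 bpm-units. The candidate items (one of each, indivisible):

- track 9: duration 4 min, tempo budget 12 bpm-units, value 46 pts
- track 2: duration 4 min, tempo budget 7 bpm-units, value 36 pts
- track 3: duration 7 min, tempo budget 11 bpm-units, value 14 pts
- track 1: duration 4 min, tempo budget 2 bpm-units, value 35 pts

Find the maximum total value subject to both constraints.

Feasible sets respecting both limits:
- track 9+track 2: duration 8, tempo budget 19, value 82
- track 9+track 1: duration 8, tempo budget 14, value 81
- track 2+track 1: duration 8, tempo budget 9, value 71
Best: 82 pts.

82 pts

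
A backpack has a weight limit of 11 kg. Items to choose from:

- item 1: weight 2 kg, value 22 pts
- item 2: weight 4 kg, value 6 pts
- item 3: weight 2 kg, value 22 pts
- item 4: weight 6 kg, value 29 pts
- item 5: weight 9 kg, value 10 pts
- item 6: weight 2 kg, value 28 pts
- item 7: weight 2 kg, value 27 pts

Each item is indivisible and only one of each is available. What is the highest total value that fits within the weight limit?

Check high-value combinations within 11 kg:
- item 1+item 3+item 6+item 7: weight 2+2+2+2=8, value 22+22+28+27=99
- item 4+item 6+item 7: weight 6+2+2=10, value 29+28+27=84
- item 1+item 2+item 6+item 7: weight 2+4+2+2=10, value 22+6+28+27=83
Best: 99 pts.

99 pts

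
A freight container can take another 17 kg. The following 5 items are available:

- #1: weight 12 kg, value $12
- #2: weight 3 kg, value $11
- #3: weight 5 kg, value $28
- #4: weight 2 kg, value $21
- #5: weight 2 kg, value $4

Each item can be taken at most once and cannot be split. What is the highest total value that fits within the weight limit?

This is a 0/1 knapsack; check combinations near the capacity.
- #2+#3+#4+#5: weight 3+5+2+2=12, value 11+28+21+4=64
- #2+#3+#4: weight 3+5+2=10, value 11+28+21=60
- #3+#4+#5: weight 5+2+2=9, value 28+21+4=53
Best: $64.

$64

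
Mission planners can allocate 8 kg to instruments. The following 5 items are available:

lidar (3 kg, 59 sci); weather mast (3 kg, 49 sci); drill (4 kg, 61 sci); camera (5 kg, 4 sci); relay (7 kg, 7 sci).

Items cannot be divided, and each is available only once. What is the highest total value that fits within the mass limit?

120 sci

This is a 0/1 knapsack; check combinations near the capacity.
- lidar+drill: mass 3+4=7, value 59+61=120
- weather mast+drill: mass 3+4=7, value 49+61=110
- lidar+weather mast: mass 3+3=6, value 59+49=108
- lidar+camera: mass 3+5=8, value 59+4=63
- drill: mass 4, value 61
Best: 120 sci.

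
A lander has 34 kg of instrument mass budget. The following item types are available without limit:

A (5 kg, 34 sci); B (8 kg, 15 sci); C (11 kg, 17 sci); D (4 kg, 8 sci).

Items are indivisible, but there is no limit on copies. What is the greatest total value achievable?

Best value-per-unit is A at 34/5; filling with it alone gives 6×34 = 204.
Optimal mix: 6×A + 1×D → mass 34, value 212.

212 sci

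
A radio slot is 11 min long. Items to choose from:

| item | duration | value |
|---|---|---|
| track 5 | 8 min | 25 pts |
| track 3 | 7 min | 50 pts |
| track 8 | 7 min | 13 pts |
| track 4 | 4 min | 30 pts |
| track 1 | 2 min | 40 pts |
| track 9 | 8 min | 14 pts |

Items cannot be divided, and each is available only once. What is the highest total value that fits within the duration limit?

This is a 0/1 knapsack; check combinations near the capacity.
- track 3+track 1: duration 7+2=9, value 50+40=90
- track 3+track 4: duration 7+4=11, value 50+30=80
- track 4+track 1: duration 4+2=6, value 30+40=70
Best: 90 pts.

90 pts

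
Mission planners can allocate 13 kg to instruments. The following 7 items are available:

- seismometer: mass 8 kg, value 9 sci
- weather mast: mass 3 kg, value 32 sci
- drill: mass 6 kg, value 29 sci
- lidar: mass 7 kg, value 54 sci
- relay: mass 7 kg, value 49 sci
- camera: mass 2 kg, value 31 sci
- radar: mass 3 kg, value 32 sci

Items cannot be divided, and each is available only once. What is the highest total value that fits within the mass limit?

118 sci

Check high-value combinations within 13 kg:
- weather mast+lidar+radar: mass 3+7+3=13, value 32+54+32=118
- weather mast+lidar+camera: mass 3+7+2=12, value 32+54+31=117
- lidar+camera+radar: mass 7+2+3=12, value 54+31+32=117
Best: 118 sci.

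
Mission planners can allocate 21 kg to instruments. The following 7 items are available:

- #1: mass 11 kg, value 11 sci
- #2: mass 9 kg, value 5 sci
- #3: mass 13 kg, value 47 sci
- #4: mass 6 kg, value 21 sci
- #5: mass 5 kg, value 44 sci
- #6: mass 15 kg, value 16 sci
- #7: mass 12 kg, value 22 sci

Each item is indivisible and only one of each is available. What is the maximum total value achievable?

Check high-value combinations within 21 kg:
- #3+#5: mass 13+5=18, value 47+44=91
- #2+#4+#5: mass 9+6+5=20, value 5+21+44=70
- #3+#4: mass 13+6=19, value 47+21=68
Best: 91 sci.

91 sci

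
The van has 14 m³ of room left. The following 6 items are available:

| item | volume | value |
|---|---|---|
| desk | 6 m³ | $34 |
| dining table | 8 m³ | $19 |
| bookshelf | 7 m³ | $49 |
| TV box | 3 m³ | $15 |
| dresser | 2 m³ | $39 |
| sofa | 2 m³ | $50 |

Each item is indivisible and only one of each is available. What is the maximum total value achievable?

$153

This is a 0/1 knapsack; check combinations near the capacity.
- bookshelf+TV box+dresser+sofa: volume 7+3+2+2=14, value 49+15+39+50=153
- bookshelf+dresser+sofa: volume 7+2+2=11, value 49+39+50=138
- desk+TV box+dresser+sofa: volume 6+3+2+2=13, value 34+15+39+50=138
- desk+dresser+sofa: volume 6+2+2=10, value 34+39+50=123
- bookshelf+TV box+sofa: volume 7+3+2=12, value 49+15+50=114
Best: $153.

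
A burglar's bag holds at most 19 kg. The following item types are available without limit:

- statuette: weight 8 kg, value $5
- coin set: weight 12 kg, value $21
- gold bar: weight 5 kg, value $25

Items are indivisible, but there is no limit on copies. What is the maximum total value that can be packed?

$75

Best value-per-unit is gold bar at 25/5, and filling with it alone uses weight 3×5=15. No mix of the others beats 3×25 = 75.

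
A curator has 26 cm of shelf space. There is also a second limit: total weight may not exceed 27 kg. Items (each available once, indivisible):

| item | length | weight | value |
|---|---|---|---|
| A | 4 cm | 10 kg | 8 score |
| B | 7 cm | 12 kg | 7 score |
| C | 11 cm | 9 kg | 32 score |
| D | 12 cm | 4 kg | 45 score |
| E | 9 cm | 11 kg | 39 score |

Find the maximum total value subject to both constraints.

Feasible sets respecting both limits:
- A+D+E: length 25, weight 25, value 92
- D+E: length 21, weight 15, value 84
- C+D: length 23, weight 13, value 77
Best: 92 score.

92 score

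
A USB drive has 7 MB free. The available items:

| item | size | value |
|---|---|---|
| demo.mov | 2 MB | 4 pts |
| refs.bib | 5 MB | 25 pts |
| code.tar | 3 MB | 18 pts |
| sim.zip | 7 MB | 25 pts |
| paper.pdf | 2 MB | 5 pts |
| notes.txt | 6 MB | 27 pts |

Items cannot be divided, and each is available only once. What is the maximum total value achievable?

30 pts

Check high-value combinations within 7 MB:
- refs.bib+paper.pdf: size 5+2=7, value 25+5=30
- demo.mov+refs.bib: size 2+5=7, value 4+25=29
- notes.txt: size 6, value 27
- demo.mov+code.tar+paper.pdf: size 2+3+2=7, value 4+18+5=27
Best: 30 pts.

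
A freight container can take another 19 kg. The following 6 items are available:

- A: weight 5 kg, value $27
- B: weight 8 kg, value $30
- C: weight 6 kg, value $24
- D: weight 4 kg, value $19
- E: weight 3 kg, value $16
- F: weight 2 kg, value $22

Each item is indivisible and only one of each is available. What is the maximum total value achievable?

$98

Check high-value combinations within 19 kg:
- A+B+D+F: weight 5+8+4+2=19, value 27+30+19+22=98
- A+B+E+F: weight 5+8+3+2=18, value 27+30+16+22=95
- A+C+D+F: weight 5+6+4+2=17, value 27+24+19+22=92
Best: $98.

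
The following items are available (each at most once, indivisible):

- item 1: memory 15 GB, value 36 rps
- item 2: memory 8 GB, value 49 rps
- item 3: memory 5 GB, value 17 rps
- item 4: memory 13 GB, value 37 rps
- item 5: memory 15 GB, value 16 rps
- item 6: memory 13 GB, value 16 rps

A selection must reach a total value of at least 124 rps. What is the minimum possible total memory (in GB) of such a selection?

Subsets with value ≥ 124, sorted by total memory:
- item 1+item 2+item 3+item 4: memory 41, value 139
- item 1+item 2+item 4+item 6: memory 49, value 138
- item 1+item 2+item 4+item 5: memory 51, value 138
Minimum memory: 41 GB.

41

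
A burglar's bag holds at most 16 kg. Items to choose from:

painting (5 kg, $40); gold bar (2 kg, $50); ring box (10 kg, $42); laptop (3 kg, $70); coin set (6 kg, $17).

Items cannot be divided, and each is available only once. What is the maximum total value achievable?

$177

This is a 0/1 knapsack; check combinations near the capacity.
- painting+gold bar+laptop+coin set: weight 5+2+3+6=16, value 40+50+70+17=177
- gold bar+ring box+laptop: weight 2+10+3=15, value 50+42+70=162
- painting+gold bar+laptop: weight 5+2+3=10, value 40+50+70=160
- gold bar+laptop+coin set: weight 2+3+6=11, value 50+70+17=137
Best: $177.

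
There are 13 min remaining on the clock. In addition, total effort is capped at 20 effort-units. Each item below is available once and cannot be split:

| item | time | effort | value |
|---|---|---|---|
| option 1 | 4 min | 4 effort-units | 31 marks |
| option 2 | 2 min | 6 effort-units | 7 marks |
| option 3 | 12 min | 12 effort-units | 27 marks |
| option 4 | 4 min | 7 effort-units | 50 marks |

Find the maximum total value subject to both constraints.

88 marks

Feasible sets respecting both limits:
- option 1+option 2+option 4: time 10, effort 17, value 88
- option 1+option 4: time 8, effort 11, value 81
- option 2+option 4: time 6, effort 13, value 57
- option 4: time 4, effort 7, value 50
Best: 88 marks.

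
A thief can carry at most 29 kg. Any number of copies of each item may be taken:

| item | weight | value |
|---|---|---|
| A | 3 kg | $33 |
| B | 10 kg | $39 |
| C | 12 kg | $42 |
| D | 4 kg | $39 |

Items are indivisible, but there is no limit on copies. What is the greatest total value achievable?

Best value-per-unit is A at 33/3; filling with it alone gives 9×33 = 297.
Optimal mix: 7×A + 2×D → weight 29, value 309.

$309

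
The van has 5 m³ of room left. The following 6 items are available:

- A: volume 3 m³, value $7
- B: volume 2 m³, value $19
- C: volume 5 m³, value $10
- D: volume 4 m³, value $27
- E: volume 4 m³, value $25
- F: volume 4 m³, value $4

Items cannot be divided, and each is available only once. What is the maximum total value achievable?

$27

Check high-value combinations within 5 m³:
- D: volume 4, value 27
- A+B: volume 3+2=5, value 7+19=26
- E: volume 4, value 25
- B: volume 2, value 19
- C: volume 5, value 10
Best: $27.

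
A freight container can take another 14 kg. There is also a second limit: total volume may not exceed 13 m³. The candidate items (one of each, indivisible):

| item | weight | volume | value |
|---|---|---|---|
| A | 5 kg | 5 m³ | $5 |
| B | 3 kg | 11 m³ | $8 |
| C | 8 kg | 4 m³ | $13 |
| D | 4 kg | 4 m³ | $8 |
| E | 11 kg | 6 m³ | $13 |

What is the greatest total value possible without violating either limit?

$21

Feasible sets respecting both limits:
- C+D: weight 12, volume 8, value 21
- A+C: weight 13, volume 9, value 18
- C: weight 8, volume 4, value 13
Best: $21.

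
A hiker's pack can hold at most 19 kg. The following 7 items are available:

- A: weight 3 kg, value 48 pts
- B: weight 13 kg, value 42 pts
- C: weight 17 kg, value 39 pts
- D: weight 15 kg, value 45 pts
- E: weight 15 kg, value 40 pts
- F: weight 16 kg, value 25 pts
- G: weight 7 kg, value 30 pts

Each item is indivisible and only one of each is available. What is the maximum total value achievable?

This is a 0/1 knapsack; check combinations near the capacity.
- A+D: weight 3+15=18, value 48+45=93
- A+B: weight 3+13=16, value 48+42=90
- A+E: weight 3+15=18, value 48+40=88
- A+G: weight 3+7=10, value 48+30=78
- A+F: weight 3+16=19, value 48+25=73
Best: 93 pts.

93 pts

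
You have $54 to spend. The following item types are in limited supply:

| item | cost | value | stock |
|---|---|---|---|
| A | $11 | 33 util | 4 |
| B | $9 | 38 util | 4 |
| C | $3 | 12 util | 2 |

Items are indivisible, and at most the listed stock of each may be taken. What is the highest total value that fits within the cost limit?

209 util

Top feasible selections:
- 1×A + 4×B + 2×C: cost 53, value 209
- 1×A + 4×B + 1×C: cost 50, value 197
- 2×A + 3×B + 1×C: cost 52, value 192
Best: 209 util.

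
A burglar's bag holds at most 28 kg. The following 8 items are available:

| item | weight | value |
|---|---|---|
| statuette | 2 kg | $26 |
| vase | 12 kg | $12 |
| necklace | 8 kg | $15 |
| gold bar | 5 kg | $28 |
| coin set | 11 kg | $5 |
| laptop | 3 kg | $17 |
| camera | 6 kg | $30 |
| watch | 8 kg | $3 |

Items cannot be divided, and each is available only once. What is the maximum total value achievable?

Check high-value combinations within 28 kg:
- statuette+necklace+gold bar+laptop+camera: weight 2+8+5+3+6=24, value 26+15+28+17+30=116
- statuette+vase+gold bar+laptop+camera: weight 2+12+5+3+6=28, value 26+12+28+17+30=113
- statuette+gold bar+coin set+laptop+camera: weight 2+5+11+3+6=27, value 26+28+5+17+30=106
- statuette+gold bar+laptop+camera+watch: weight 2+5+3+6+8=24, value 26+28+17+30+3=104
Best: $116.

$116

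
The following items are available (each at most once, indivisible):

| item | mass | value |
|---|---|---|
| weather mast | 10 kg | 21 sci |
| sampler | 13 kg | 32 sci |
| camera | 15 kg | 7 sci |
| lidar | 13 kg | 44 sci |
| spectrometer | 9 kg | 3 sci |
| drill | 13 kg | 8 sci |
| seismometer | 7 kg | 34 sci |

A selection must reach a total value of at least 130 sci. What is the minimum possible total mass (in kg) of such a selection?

Subsets with value ≥ 130, sorted by total mass:
- weather mast+sampler+lidar+seismometer: mass 43, value 131
- weather mast+sampler+lidar+spectrometer+seismometer: mass 52, value 134
Minimum mass: 43 kg.

43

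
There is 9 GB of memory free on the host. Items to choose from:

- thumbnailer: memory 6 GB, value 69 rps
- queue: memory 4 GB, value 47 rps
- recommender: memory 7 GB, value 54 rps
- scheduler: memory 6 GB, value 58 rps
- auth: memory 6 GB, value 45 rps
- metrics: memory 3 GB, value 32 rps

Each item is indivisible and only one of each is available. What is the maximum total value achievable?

101 rps

Check high-value combinations within 9 GB:
- thumbnailer+metrics: memory 6+3=9, value 69+32=101
- scheduler+metrics: memory 6+3=9, value 58+32=90
- queue+metrics: memory 4+3=7, value 47+32=79
- auth+metrics: memory 6+3=9, value 45+32=77
Best: 101 rps.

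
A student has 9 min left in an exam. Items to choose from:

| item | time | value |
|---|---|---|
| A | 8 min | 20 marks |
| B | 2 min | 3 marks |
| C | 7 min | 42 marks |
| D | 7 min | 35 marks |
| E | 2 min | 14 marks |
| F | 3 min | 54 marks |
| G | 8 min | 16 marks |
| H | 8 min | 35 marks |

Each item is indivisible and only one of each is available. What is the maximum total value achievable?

Check high-value combinations within 9 min:
- B+E+F: time 2+2+3=7, value 3+14+54=71
- E+F: time 2+3=5, value 14+54=68
- B+F: time 2+3=5, value 3+54=57
- C+E: time 7+2=9, value 42+14=56
- F: time 3, value 54
Best: 71 marks.

71 marks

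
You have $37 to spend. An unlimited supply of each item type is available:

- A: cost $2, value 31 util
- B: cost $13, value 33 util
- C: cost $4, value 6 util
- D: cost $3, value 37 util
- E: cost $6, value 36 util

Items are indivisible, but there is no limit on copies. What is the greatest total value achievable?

564 util

Best value-per-unit is A at 31/2; filling with it alone gives 18×31 = 558.
Optimal mix: 17×A + 1×D → cost 37, value 564.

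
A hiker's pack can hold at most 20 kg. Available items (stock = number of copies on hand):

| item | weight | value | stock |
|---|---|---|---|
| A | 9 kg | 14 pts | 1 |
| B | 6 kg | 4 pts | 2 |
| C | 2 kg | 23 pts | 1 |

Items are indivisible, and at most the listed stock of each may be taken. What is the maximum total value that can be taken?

41 pts

Best selections within weight 20 and stock limits:
- 1×A + 1×B + 1×C: weight 17, value 41
- 1×A + 1×C: weight 11, value 37
- 2×B + 1×C: weight 14, value 31
Best: 41 pts.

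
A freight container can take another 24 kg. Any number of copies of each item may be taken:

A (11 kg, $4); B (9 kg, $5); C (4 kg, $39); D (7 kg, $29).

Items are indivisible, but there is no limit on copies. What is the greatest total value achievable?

$234

Best value-per-unit is C at 39/4, and filling with it alone uses weight 6×4=24. No mix of the others beats 6×39 = 234.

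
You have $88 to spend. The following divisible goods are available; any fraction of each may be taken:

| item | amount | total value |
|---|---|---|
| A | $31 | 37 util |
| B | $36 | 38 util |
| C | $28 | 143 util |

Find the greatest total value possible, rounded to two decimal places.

Take in order of value per unit:
- C (143/28 per unit): all 28 → value 143, running total 143.00
- A (37/31 per unit): all 31 → value 37, running total 180.00
- B (38/36 per unit): 29 of 36 → value 29×38/36 = 30.6111, running total 210.61
Total 210.61.

210.61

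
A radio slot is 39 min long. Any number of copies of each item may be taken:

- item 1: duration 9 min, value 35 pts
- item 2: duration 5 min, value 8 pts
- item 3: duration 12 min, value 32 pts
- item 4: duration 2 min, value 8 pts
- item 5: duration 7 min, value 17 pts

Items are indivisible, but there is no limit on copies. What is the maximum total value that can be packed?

155 pts

Best value-per-unit is item 4 at 8/2; filling with it alone gives 19×8 = 152.
Optimal mix: 1×item 1 + 15×item 4 → duration 39, value 155.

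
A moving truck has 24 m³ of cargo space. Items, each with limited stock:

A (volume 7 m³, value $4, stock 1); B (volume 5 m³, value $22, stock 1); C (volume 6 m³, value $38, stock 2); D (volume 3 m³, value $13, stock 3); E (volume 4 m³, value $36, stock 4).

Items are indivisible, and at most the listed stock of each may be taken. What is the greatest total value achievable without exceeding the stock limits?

Best selections within volume 24 and stock limits:
- 2×C + 3×E: volume 24, value 184
- 1×C + 4×E: volume 22, value 182
- 1×B + 1×D + 4×E: volume 24, value 179
- 1×C + 2×D + 3×E: volume 24, value 172
Best: $184.

$184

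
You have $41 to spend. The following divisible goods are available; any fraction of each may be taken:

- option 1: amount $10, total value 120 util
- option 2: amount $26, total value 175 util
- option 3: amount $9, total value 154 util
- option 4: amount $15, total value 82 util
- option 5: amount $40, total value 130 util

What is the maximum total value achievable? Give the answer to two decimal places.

Take in order of value per unit:
- option 3 (154/9 per unit): all 9 → value 154, running total 154.00
- option 1 (120/10 per unit): all 10 → value 120, running total 274.00
- option 2 (175/26 per unit): 22 of 26 → value 22×175/26 = 148.0769, running total 422.08
Total 422.08.

422.08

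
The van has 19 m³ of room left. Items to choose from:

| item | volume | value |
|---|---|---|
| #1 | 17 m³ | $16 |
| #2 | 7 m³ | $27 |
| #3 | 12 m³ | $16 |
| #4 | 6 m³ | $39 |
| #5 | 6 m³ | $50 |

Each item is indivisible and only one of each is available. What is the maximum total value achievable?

$116

Check high-value combinations within 19 m³:
- #2+#4+#5: volume 7+6+6=19, value 27+39+50=116
- #4+#5: volume 6+6=12, value 39+50=89
- #2+#5: volume 7+6=13, value 27+50=77
- #2+#4: volume 7+6=13, value 27+39=66
Best: $116.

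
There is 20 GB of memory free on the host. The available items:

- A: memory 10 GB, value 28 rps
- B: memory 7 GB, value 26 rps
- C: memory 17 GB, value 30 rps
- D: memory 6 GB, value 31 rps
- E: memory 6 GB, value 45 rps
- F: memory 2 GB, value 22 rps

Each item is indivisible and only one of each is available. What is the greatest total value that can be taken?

102 rps

Check high-value combinations within 20 GB:
- B+D+E: memory 7+6+6=19, value 26+31+45=102
- D+E+F: memory 6+6+2=14, value 31+45+22=98
- A+E+F: memory 10+6+2=18, value 28+45+22=95
Best: 102 rps.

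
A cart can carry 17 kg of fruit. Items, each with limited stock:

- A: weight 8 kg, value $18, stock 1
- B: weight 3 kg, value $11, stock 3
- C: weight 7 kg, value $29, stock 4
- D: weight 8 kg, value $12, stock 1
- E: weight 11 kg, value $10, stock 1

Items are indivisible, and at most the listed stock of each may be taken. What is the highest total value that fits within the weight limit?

Best selections within weight 17 and stock limits:
- 1×B + 2×C: weight 17, value 69
- 3×B + 1×C: weight 16, value 62
- 2×C: weight 14, value 58
Best: $69.

$69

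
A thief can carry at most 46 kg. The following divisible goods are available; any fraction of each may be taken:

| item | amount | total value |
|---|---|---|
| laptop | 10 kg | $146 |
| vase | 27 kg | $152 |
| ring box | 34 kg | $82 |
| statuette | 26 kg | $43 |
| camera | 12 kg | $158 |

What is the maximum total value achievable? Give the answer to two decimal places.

439.11

Take in order of value per unit:
- laptop (146/10 per unit): all 10 → value 146, running total 146.00
- camera (158/12 per unit): all 12 → value 158, running total 304.00
- vase (152/27 per unit): 24 of 27 → value 24×152/27 = 135.1111, running total 439.11
Total 439.11.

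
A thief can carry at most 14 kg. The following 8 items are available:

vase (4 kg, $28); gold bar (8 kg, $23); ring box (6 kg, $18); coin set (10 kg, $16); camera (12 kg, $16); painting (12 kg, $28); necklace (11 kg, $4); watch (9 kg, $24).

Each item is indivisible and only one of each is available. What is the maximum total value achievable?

$52

Check high-value combinations within 14 kg:
- vase+watch: weight 4+9=13, value 28+24=52
- vase+gold bar: weight 4+8=12, value 28+23=51
- vase+ring box: weight 4+6=10, value 28+18=46
- vase+coin set: weight 4+10=14, value 28+16=44
- gold bar+ring box: weight 8+6=14, value 23+18=41
Best: $52.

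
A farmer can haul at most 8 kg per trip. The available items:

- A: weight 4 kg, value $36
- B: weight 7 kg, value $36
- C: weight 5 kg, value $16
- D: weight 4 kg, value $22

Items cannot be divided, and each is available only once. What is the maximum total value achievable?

This is a 0/1 knapsack; check combinations near the capacity.
- A+D: weight 4+4=8, value 36+22=58
- A: weight 4, value 36
- B: weight 7, value 36
- D: weight 4, value 22
- C: weight 5, value 16
Best: $58.

$58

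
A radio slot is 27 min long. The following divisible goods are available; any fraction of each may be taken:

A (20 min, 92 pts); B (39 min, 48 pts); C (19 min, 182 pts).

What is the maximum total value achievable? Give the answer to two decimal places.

218.80

Take in order of value per unit:
- C (182/19 per unit): all 19 → value 182, running total 182.00
- A (92/20 per unit): 8 of 20 → value 8×92/20 = 36.8000, running total 218.80
Total 218.80.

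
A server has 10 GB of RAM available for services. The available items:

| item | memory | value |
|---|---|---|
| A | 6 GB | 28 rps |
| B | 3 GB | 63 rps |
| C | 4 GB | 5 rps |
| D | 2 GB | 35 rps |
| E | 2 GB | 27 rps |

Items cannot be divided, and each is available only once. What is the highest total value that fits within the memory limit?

Check high-value combinations within 10 GB:
- B+D+E: memory 3+2+2=7, value 63+35+27=125
- B+C+D: memory 3+4+2=9, value 63+5+35=103
- B+D: memory 3+2=5, value 63+35=98
Best: 125 rps.

125 rps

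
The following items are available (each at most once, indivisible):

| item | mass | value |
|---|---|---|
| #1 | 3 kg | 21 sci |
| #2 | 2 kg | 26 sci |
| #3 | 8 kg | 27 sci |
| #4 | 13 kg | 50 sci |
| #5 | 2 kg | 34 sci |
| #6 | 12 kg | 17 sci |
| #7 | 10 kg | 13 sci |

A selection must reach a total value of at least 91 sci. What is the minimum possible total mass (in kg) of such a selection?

Subsets with value ≥ 91, sorted by total mass:
- #1+#2+#3+#5: mass 15, value 108
- #2+#4+#5: mass 17, value 110
- #1+#2+#5+#7: mass 17, value 94
- #1+#4+#5: mass 18, value 105
Minimum mass: 15 kg.

15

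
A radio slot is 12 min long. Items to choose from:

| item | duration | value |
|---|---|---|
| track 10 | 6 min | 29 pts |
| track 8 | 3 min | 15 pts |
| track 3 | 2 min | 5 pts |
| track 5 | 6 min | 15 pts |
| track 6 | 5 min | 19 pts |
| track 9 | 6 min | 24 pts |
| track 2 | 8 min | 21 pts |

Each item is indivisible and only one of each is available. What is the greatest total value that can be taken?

Check high-value combinations within 12 min:
- track 10+track 9: duration 6+6=12, value 29+24=53
- track 10+track 8+track 3: duration 6+3+2=11, value 29+15+5=49
- track 10+track 6: duration 6+5=11, value 29+19=48
- track 10+track 8: duration 6+3=9, value 29+15=44
- track 8+track 3+track 9: duration 3+2+6=11, value 15+5+24=44
Best: 53 pts.

53 pts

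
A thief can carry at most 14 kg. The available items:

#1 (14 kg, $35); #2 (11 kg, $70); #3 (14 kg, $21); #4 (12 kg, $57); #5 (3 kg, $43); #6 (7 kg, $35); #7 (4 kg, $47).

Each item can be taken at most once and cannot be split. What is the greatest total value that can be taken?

$125

Check high-value combinations within 14 kg:
- #5+#6+#7: weight 3+7+4=14, value 43+35+47=125
- #2+#5: weight 11+3=14, value 70+43=113
- #5+#7: weight 3+4=7, value 43+47=90
- #6+#7: weight 7+4=11, value 35+47=82
Best: $125.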